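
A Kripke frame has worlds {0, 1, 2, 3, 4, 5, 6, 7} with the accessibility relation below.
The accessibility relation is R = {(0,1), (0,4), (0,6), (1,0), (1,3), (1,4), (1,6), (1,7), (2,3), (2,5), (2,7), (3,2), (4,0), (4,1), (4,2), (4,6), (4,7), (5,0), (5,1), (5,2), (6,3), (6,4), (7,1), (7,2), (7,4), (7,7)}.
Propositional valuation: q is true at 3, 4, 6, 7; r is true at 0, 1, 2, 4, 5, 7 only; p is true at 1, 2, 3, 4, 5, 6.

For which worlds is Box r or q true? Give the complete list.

Let φ = Box r or q. Evaluate φ at each world:
  0 (successors {1, 4, 6}): φ is false.
  1 (successors {0, 3, 4, 6, 7}): φ is false.
  2 (successors {3, 5, 7}): φ is false.
  3 (successors {2}): φ is true.
  4 (successors {0, 1, 2, 6, 7}): φ is true.
  5 (successors {0, 1, 2}): φ is true.
  6 (successors {3, 4}): φ is true.
  7 (successors {1, 2, 4, 7}): φ is true.
For instance, at 5:
  At 5: Box r is true, q is false, so Box r or q is true.
    At 5: Box r requires r at every successor {0, 1, 2}.
      At 0: r is true.
      At 1: r is true.
      At 2: r is true.
    So Box r is true at 5.
Satisfying worlds: {3, 4, 5, 6, 7}

3, 4, 5, 6, 7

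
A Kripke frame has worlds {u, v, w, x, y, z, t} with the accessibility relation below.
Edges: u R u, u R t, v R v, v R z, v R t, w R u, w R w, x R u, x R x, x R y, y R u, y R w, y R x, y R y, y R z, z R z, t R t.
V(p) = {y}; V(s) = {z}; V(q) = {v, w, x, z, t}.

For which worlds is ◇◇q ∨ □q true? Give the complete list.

u, v, w, x, y, z, t

Recall that □ψ holds at a world iff ψ holds at every accessible world, and ◇ψ holds iff ψ holds at some accessible world.
Let φ = ◇◇q ∨ □q. Evaluate φ at each world:
  u (successors {u, t}): φ is true.
  v (successors {v, z, t}): φ is true.
  w (successors {u, w}): φ is true.
  x (successors {u, x, y}): φ is true.
  y (successors {u, w, x, y, z}): φ is true.
  z (successors {z}): φ is true.
  t (successors {t}): φ is true.
For instance, at y:
  At y: ◇◇q is true, □q is false, so ◇◇q ∨ □q is true.
    At y: ◇◇q requires ◇q at some successor in {u, w, x, y, z}.
      ◇q holds at u, so ◇◇q is true at y.
    At y: □q requires q at every successor {u, w, x, y, z}.
      q fails at u, so □q is false at y.
Satisfying worlds: {u, v, w, x, y, z, t}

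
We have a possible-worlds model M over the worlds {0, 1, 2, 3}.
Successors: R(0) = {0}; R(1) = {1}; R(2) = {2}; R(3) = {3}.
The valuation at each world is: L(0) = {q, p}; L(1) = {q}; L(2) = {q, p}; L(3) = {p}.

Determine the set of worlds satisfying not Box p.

Recall that Box ψ holds at a world iff ψ holds at every accessible world, and Dia ψ holds iff ψ holds at some accessible world.
Let φ = not Box p. Evaluate φ at each world:
  0 (successors {0}): φ is false.
  1 (successors {1}): φ is true.
  2 (successors {2}): φ is false.
  3 (successors {3}): φ is false.
For instance, at 0:
  At 0: Box p is true, so not Box p is false.
    At 0: Box p requires p at every successor {0}.
      At 0: p is true.
    So Box p is true at 0.
Satisfying worlds: {1}

1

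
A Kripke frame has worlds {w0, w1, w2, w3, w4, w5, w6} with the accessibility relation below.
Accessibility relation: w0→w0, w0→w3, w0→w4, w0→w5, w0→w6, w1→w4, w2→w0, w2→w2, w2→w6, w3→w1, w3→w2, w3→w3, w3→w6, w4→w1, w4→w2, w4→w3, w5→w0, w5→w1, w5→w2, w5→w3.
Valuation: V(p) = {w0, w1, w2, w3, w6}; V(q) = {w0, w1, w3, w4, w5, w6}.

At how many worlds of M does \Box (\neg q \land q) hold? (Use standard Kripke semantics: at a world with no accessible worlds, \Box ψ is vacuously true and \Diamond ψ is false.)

1

Let φ = \Box (\neg q \land q). Evaluate φ at each world:
  w0 (successors {w0, w3, w4, w5, w6}): φ is false.
  w1 (successors {w4}): φ is false.
  w2 (successors {w0, w2, w6}): φ is false.
  w3 (successors {w1, w2, w3, w6}): φ is false.
  w4 (successors {w1, w2, w3}): φ is false.
  w5 (successors {w0, w1, w2, w3}): φ is false.
  w6 (successors ∅): φ is true.
For instance, at w0:
  At w0: \Box (\neg q \land q) requires \neg q \land q at every successor {w0, w3, w4, w5, w6}.
    \neg q \land q fails at w0, so \Box (\neg q \land q) is false at w0.
Satisfying worlds: {w6}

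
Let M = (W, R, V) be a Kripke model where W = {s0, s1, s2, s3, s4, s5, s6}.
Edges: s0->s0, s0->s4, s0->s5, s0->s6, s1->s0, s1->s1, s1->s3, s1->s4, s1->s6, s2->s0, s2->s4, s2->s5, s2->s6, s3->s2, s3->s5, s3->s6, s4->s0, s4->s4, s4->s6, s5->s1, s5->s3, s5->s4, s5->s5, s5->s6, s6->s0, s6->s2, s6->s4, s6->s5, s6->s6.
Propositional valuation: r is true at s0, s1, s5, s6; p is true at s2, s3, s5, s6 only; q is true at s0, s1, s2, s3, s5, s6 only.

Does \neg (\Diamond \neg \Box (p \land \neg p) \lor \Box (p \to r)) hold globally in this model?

Let φ = \neg (\Diamond \neg \Box (p \land \neg p) \lor \Box (p \to r)). Evaluate φ at each world:
  s0 (successors {s0, s4, s5, s6}): φ is false.
  s1 (successors {s0, s1, s3, s4, s6}): φ is false.
  s2 (successors {s0, s4, s5, s6}): φ is false.
  s3 (successors {s2, s5, s6}): φ is false.
  s4 (successors {s0, s4, s6}): φ is false.
  s5 (successors {s1, s3, s4, s5, s6}): φ is false.
  s6 (successors {s0, s2, s4, s5, s6}): φ is false.
Detail at s0 (counterexample):
  At s0: \Diamond \neg \Box (p \land \neg p) \lor \Box (p \to r) is true, so \neg (\Diamond \neg \Box (p \land \neg p) \lor \Box (p \to r)) is false.
    At s0: \Diamond \neg \Box (p \land \neg p) is true, \Box (p \to r) is true, so \Diamond \neg \Box (p \land \neg p) \lor \Box (p \to r) is true.
      At s0: \Diamond \neg \Box (p \land \neg p) requires \neg \Box (p \land \neg p) at some successor in {s0, s4, s5, s6}.
        \neg \Box (p \land \neg p) holds at s0, so \Diamond \neg \Box (p \land \neg p) is true at s0.
      At s0: \Box (p \to r) requires p \to r at every successor {s0, s4, s5, s6}.
        At s0: p \to r is true.
        At s4: p \to r is true.
        At s5: p \to r is true.
        At s6: p \to r is true.
      So \Box (p \to r) is true at s0.

No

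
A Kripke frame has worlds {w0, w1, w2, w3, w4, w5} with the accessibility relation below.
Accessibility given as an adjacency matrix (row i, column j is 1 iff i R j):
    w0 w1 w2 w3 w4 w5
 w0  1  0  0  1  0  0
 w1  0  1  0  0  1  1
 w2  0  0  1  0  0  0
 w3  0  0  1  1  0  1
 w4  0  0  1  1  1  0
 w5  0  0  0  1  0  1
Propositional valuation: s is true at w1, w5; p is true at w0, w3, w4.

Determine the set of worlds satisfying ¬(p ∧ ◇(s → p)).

Let φ = ¬(p ∧ ◇(s → p)). Evaluate φ at each world:
  w0 (successors {w0, w3}): φ is false.
  w1 (successors {w1, w4, w5}): φ is true.
  w2 (successors {w2}): φ is true.
  w3 (successors {w2, w3, w5}): φ is false.
  w4 (successors {w2, w3, w4}): φ is false.
  w5 (successors {w3, w5}): φ is true.
For instance, at w4:
  At w4: p ∧ ◇(s → p) is true, so ¬(p ∧ ◇(s → p)) is false.
    At w4: p is true, ◇(s → p) is true, so p ∧ ◇(s → p) is true.
      At w4: ◇(s → p) requires s → p at some successor in {w2, w3, w4}.
        s → p holds at w2, so ◇(s → p) is true at w4.
Satisfying worlds: {w1, w2, w5}

w1, w2, w5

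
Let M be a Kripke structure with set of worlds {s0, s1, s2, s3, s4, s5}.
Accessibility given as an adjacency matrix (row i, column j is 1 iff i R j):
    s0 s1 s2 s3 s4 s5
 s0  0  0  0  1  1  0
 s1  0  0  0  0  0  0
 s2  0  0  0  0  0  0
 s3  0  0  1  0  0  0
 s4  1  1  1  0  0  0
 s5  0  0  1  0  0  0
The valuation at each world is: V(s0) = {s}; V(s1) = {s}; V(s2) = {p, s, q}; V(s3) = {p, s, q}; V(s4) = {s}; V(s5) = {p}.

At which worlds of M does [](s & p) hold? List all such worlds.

s1, s2, s3, s5

Recall that []ψ holds at a world iff ψ holds at every accessible world, and <>ψ holds iff ψ holds at some accessible world.
Let φ = [](s & p). Evaluate φ at each world:
  s0 (successors {s3, s4}): φ is false.
  s1 (successors ∅): φ is true.
  s2 (successors ∅): φ is true.
  s3 (successors {s2}): φ is true.
  s4 (successors {s0, s1, s2}): φ is false.
  s5 (successors {s2}): φ is true.
For instance, at s3:
  At s3: [](s & p) requires s & p at every successor {s2}.
    At s2: s & p is true.
  So [](s & p) is true at s3.
Satisfying worlds: {s1, s2, s3, s5}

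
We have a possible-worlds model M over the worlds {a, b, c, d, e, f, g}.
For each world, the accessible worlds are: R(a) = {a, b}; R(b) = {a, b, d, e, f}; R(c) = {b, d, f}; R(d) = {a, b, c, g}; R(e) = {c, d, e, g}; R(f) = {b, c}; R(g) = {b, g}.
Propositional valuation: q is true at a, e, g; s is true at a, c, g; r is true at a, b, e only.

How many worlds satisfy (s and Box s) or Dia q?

5

Recall that Box ψ holds at a world iff ψ holds at every accessible world, and Dia ψ holds iff ψ holds at some accessible world.
Let φ = (s and Box s) or Dia q. Evaluate φ at each world:
  a (successors {a, b}): φ is true.
  b (successors {a, b, d, e, f}): φ is true.
  c (successors {b, d, f}): φ is false.
  d (successors {a, b, c, g}): φ is true.
  e (successors {c, d, e, g}): φ is true.
  f (successors {b, c}): φ is false.
  g (successors {b, g}): φ is true.
For instance, at e:
  At e: s and Box s is false, Dia q is true, so (s and Box s) or Dia q is true.
    At e: s is false, Box s is false, so s and Box s is false.
      At e: Box s requires s at every successor {c, d, e, g}.
        s fails at d, so Box s is false at e.
    At e: Dia q requires q at some successor in {c, d, e, g}.
      q holds at e, so Dia q is true at e.
Satisfying worlds: {a, b, d, e, g}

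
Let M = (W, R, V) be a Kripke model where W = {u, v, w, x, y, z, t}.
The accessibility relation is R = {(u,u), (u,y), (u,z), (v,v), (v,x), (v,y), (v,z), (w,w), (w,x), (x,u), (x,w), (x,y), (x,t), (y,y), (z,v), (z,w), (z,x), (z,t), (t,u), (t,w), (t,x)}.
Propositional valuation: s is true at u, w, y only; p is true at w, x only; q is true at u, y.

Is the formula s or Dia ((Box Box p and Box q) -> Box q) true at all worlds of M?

Yes

Let φ = s or Dia ((Box Box p and Box q) -> Box q). Evaluate φ at each world:
  u (successors {u, y, z}): φ is true.
  v (successors {v, x, y, z}): φ is true.
  w (successors {w, x}): φ is true.
  x (successors {u, w, y, t}): φ is true.
  y (successors {y}): φ is true.
  z (successors {v, w, x, t}): φ is true.
  t (successors {u, w, x}): φ is true.
For instance, at w:
  At w: s is true, Dia ((Box Box p and Box q) -> Box q) is true, so s or Dia ((Box Box p and Box q) -> Box q) is true.
    At w: Dia ((Box Box p and Box q) -> Box q) requires (Box Box p and Box q) -> Box q at some successor in {w, x}.
      (Box Box p and Box q) -> Box q holds at w, so Dia ((Box Box p and Box q) -> Box q) is true at w.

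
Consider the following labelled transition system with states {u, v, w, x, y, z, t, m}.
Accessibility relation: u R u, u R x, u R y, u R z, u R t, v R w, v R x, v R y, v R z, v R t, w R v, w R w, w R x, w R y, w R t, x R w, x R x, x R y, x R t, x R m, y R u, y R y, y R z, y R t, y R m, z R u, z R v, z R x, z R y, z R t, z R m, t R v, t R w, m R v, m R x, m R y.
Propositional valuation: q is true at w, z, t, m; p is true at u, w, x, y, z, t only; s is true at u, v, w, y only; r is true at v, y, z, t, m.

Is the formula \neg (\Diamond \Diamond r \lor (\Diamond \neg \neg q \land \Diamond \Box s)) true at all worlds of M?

Let φ = \neg (\Diamond \Diamond r \lor (\Diamond \neg \neg q \land \Diamond \Box s)). Evaluate φ at each world:
  u (successors {u, x, y, z, t}): φ is false.
  v (successors {w, x, y, z, t}): φ is false.
  w (successors {v, w, x, y, t}): φ is false.
  x (successors {w, x, y, t, m}): φ is false.
  y (successors {u, y, z, t, m}): φ is false.
  z (successors {u, v, x, y, t, m}): φ is false.
  t (successors {v, w}): φ is false.
  m (successors {v, x, y}): φ is false.
Detail at u (counterexample):
  At u: \Diamond \Diamond r \lor (\Diamond \neg \neg q \land \Diamond \Box s) is true, so \neg (\Diamond \Diamond r \lor (\Diamond \neg \neg q \land \Diamond \Box s)) is false.
    At u: \Diamond \Diamond r is true, \Diamond \neg \neg q \land \Diamond \Box s is true, so \Diamond \Diamond r \lor (\Diamond \neg \neg q \land \Diamond \Box s) is true.
      At u: \Diamond \Diamond r requires \Diamond r at some successor in {u, x, y, z, t}.
        \Diamond r holds at u, so \Diamond \Diamond r is true at u.
      At u: \Diamond \neg \neg q is true, \Diamond \Box s is true, so \Diamond \neg \neg q \land \Diamond \Box s is true.

No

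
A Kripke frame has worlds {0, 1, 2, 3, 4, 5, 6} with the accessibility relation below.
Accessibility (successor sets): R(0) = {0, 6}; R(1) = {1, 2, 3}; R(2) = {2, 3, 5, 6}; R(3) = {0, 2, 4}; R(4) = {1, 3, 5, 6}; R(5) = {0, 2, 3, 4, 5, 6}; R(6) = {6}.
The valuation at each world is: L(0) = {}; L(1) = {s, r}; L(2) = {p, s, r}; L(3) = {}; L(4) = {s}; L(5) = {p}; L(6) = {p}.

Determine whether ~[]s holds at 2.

Yes

At 2: []s is false, so ~[]s is true.
  At 2: []s requires s at every successor {2, 3, 5, 6}.
    s fails at 3, so []s is false at 2.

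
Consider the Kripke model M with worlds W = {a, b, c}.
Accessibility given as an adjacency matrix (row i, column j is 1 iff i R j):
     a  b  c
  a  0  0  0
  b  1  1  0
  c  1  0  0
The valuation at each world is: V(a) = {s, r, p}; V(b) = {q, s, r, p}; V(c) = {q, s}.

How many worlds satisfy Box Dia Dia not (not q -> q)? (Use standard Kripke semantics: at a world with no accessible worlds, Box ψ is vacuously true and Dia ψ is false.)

1

Let φ = Box Dia Dia not (not q -> q). Evaluate φ at each world:
  a (successors ∅): φ is true.
  b (successors {a, b}): φ is false.
  c (successors {a}): φ is false.
For instance, at c:
  At c: Box Dia Dia not (not q -> q) requires Dia Dia not (not q -> q) at every successor {a}.
    Dia Dia not (not q -> q) fails at a, so Box Dia Dia not (not q -> q) is false at c.
      At a: no accessible worlds, so Dia Dia not (not q -> q) is false.
Satisfying worlds: {a}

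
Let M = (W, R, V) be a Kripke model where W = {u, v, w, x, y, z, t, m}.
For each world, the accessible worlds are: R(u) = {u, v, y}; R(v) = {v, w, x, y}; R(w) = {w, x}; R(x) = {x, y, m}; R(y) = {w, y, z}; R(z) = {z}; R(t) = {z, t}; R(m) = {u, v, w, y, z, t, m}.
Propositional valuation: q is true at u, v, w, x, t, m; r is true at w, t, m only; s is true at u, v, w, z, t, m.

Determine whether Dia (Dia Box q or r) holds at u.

Recall that Box ψ holds at a world iff ψ holds at every accessible world, and Dia ψ holds iff ψ holds at some accessible world.
At u: Dia (Dia Box q or r) requires Dia Box q or r at some successor in {u, v, y}.
  Dia Box q or r holds at v, so Dia (Dia Box q or r) is true at u.
    At v: Dia Box q is true, r is false, so Dia Box q or r is true.
      At v: Dia Box q requires Box q at some successor in {v, w, x, y}.
        Box q holds at w, so Dia Box q is true at v.

Yes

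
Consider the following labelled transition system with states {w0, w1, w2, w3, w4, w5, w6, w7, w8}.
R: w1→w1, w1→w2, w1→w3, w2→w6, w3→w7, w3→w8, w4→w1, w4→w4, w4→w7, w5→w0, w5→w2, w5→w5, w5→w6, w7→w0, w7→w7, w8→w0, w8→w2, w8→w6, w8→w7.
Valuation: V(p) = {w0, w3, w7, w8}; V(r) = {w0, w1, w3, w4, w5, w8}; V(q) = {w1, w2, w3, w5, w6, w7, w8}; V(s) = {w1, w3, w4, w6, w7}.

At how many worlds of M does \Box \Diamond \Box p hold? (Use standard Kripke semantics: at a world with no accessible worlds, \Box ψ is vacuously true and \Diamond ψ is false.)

5

Let φ = \Box \Diamond \Box p. Evaluate φ at each world:
  w0 (successors ∅): φ is true.
  w1 (successors {w1, w2, w3}): φ is true.
  w2 (successors {w6}): φ is false.
  w3 (successors {w7, w8}): φ is true.
  w4 (successors {w1, w4, w7}): φ is true.
  w5 (successors {w0, w2, w5, w6}): φ is false.
  w6 (successors ∅): φ is true.
  w7 (successors {w0, w7}): φ is false.
  w8 (successors {w0, w2, w6, w7}): φ is false.
For instance, at w5:
  At w5: \Box \Diamond \Box p requires \Diamond \Box p at every successor {w0, w2, w5, w6}.
    \Diamond \Box p fails at w0, so \Box \Diamond \Box p is false at w5.
      At w0: no accessible worlds, so \Diamond \Box p is false.
Satisfying worlds: {w0, w1, w3, w4, w6}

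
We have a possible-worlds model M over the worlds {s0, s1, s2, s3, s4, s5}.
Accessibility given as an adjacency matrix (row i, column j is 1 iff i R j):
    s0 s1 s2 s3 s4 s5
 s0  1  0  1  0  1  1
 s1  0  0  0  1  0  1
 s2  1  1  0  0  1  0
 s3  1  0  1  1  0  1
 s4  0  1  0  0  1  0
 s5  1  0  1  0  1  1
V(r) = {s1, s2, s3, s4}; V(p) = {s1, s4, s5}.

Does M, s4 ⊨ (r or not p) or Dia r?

Recall that Dia ψ holds at a world iff ψ holds at some accessible world.
At s4: r or not p is true, Dia r is true, so (r or not p) or Dia r is true.
  At s4: Dia r requires r at some successor in {s1, s4}.
    r holds at s1, so Dia r is true at s4.

Yes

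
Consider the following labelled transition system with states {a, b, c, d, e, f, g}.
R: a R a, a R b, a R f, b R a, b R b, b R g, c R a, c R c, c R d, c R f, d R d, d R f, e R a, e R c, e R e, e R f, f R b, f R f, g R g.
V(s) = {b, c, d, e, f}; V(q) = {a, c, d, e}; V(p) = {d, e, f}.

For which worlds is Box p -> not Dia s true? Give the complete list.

Let φ = Box p -> not Dia s. Evaluate φ at each world:
  a (successors {a, b, f}): φ is true.
  b (successors {a, b, g}): φ is true.
  c (successors {a, c, d, f}): φ is true.
  d (successors {d, f}): φ is false.
  e (successors {a, c, e, f}): φ is true.
  f (successors {b, f}): φ is true.
  g (successors {g}): φ is true.
For instance, at f:
  At f: Box p is false, not Dia s is false, so Box p -> not Dia s is true.
    At f: Box p requires p at every successor {b, f}.
      p fails at b, so Box p is false at f.
    At f: Dia s is true, so not Dia s is false.
      At f: Dia s requires s at some successor in {b, f}.
        s holds at b, so Dia s is true at f.
Satisfying worlds: {a, b, c, e, f, g}

a, b, c, e, f, g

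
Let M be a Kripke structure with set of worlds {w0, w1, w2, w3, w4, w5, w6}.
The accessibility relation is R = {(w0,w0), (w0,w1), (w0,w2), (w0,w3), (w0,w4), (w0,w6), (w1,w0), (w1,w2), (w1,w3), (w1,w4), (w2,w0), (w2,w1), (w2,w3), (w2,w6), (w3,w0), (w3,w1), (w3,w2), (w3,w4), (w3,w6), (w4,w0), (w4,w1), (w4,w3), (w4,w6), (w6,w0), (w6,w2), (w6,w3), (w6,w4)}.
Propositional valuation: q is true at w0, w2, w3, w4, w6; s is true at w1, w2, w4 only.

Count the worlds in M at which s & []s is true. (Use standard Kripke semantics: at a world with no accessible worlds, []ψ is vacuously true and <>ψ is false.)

0

Recall that []ψ holds at a world iff ψ holds at every accessible world, and <>ψ holds iff ψ holds at some accessible world.
Let φ = s & []s. Evaluate φ at each world:
  w0 (successors {w0, w1, w2, w3, w4, w6}): φ is false.
  w1 (successors {w0, w2, w3, w4}): φ is false.
  w2 (successors {w0, w1, w3, w6}): φ is false.
  w3 (successors {w0, w1, w2, w4, w6}): φ is false.
  w4 (successors {w0, w1, w3, w6}): φ is false.
  w5 (successors ∅): φ is false.
  w6 (successors {w0, w2, w3, w4}): φ is false.
For instance, at w6:
  At w6: s is false, []s is false, so s & []s is false.
    At w6: []s requires s at every successor {w0, w2, w3, w4}.
      s fails at w0, so []s is false at w6.
Satisfying worlds: none.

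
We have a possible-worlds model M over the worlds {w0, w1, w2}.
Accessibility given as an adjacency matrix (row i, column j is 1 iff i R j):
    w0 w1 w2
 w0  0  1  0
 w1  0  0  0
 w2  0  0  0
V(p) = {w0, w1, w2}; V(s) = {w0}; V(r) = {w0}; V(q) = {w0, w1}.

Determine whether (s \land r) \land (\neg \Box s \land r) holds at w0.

Recall that \Box ψ holds at a world iff ψ holds at every accessible world, and \Diamond ψ holds iff ψ holds at some accessible world.
At w0: s \land r is true, \neg \Box s \land r is true, so (s \land r) \land (\neg \Box s \land r) is true.
  At w0: \neg \Box s is true, r is true, so \neg \Box s \land r is true.
    At w0: \Box s is false, so \neg \Box s is true.
      At w0: \Box s requires s at every successor {w1}.
        s fails at w1, so \Box s is false at w0.

Yes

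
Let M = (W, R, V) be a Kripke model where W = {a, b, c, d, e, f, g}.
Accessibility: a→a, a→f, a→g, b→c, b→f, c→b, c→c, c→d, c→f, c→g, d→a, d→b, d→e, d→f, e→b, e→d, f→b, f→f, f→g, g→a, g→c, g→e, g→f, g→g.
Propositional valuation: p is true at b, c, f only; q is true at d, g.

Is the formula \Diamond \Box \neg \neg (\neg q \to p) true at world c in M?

Yes

At c: \Diamond \Box \neg \neg (\neg q \to p) requires \Box \neg \neg (\neg q \to p) at some successor in {b, c, d, f, g}.
  \Box \neg \neg (\neg q \to p) holds at b, so \Diamond \Box \neg \neg (\neg q \to p) is true at c.
    At b: \Box \neg \neg (\neg q \to p) requires \neg \neg (\neg q \to p) at every successor {c, f}.
      At c: \neg \neg (\neg q \to p) is true.
      At f: \neg \neg (\neg q \to p) is true.
    So \Box \neg \neg (\neg q \to p) is true at b.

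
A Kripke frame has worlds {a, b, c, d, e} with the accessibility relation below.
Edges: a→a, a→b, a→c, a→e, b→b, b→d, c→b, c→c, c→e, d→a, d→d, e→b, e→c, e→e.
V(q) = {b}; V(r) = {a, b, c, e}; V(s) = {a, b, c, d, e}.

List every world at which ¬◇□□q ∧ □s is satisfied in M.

a, b, c, d, e

Let φ = ¬◇□□q ∧ □s. Evaluate φ at each world:
  a (successors {a, b, c, e}): φ is true.
  b (successors {b, d}): φ is true.
  c (successors {b, c, e}): φ is true.
  d (successors {a, d}): φ is true.
  e (successors {b, c, e}): φ is true.
For instance, at c:
  At c: ¬◇□□q is true, □s is true, so ¬◇□□q ∧ □s is true.
    At c: ◇□□q is false, so ¬◇□□q is true.
      At c: ◇□□q requires □□q at some successor in {b, c, e}.
        At b: □□q is false.
        At c: □□q is false.
        At e: □□q is false.
      So ◇□□q is false at c.
    At c: □s requires s at every successor {b, c, e}.
      At b: s is true.
      At c: s is true.
      At e: s is true.
    So □s is true at c.
Satisfying worlds: {a, b, c, d, e}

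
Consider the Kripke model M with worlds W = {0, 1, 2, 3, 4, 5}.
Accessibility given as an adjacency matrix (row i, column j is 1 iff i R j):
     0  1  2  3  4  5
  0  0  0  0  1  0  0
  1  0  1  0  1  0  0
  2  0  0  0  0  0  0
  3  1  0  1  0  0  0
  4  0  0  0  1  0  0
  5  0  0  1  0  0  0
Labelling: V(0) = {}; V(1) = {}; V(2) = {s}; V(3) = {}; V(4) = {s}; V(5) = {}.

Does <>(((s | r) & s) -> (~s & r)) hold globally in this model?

No

Let φ = <>(((s | r) & s) -> (~s & r)). Evaluate φ at each world:
  0 (successors {3}): φ is true.
  1 (successors {1, 3}): φ is true.
  2 (successors ∅): φ is false.
  3 (successors {0, 2}): φ is true.
  4 (successors {3}): φ is true.
  5 (successors {2}): φ is false.
Detail at 2 (counterexample):
  At 2: no accessible worlds, so <>(((s | r) & s) -> (~s & r)) is false.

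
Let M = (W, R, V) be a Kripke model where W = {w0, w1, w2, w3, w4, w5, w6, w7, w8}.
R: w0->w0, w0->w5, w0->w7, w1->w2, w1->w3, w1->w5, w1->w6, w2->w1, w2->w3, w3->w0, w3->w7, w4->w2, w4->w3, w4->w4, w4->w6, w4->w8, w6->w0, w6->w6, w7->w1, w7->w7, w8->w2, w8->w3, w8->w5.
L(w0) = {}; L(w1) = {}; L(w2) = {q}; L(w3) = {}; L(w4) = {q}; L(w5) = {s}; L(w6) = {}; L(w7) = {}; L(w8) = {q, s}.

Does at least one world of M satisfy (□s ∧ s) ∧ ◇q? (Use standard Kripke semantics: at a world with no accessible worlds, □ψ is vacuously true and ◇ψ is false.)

No

Recall that □ψ holds at a world iff ψ holds at every accessible world, and ◇ψ holds iff ψ holds at some accessible world.
Let φ = (□s ∧ s) ∧ ◇q. Evaluate φ at each world:
  w0 (successors {w0, w5, w7}): φ is false.
  w1 (successors {w2, w3, w5, w6}): φ is false.
  w2 (successors {w1, w3}): φ is false.
  w3 (successors {w0, w7}): φ is false.
  w4 (successors {w2, w3, w4, w6, w8}): φ is false.
  w5 (successors ∅): φ is false.
  w6 (successors {w0, w6}): φ is false.
  w7 (successors {w1, w7}): φ is false.
  w8 (successors {w2, w3, w5}): φ is false.
For instance, at w0:
  At w0: □s ∧ s is false, ◇q is false, so (□s ∧ s) ∧ ◇q is false.
    At w0: □s is false, s is false, so □s ∧ s is false.
      At w0: □s requires s at every successor {w0, w5, w7}.
        s fails at w0, so □s is false at w0.
    At w0: ◇q requires q at some successor in {w0, w5, w7}.
      At w0: q is false.
      At w5: q is false.
      At w7: q is false.
    So ◇q is false at w0.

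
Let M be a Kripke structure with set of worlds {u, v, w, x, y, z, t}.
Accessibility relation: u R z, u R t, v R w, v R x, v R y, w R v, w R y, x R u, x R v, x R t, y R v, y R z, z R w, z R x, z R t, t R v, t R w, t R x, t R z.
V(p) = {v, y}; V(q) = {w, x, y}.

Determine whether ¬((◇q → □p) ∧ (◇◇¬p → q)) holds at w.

No

At w: (◇q → □p) ∧ (◇◇¬p → q) is true, so ¬((◇q → □p) ∧ (◇◇¬p → q)) is false.
  At w: ◇q → □p is true, ◇◇¬p → q is true, so (◇q → □p) ∧ (◇◇¬p → q) is true.
    At w: ◇q is true, □p is true, so ◇q → □p is true.
      At w: ◇q requires q at some successor in {v, y}.
        q holds at y, so ◇q is true at w.
      At w: □p requires p at every successor {v, y}.
        At v: p is true.
        At y: p is true.
      So □p is true at w.
    At w: ◇◇¬p is true, q is true, so ◇◇¬p → q is true.
      At w: ◇◇¬p requires ◇¬p at some successor in {v, y}.
        ◇¬p holds at v, so ◇◇¬p is true at w.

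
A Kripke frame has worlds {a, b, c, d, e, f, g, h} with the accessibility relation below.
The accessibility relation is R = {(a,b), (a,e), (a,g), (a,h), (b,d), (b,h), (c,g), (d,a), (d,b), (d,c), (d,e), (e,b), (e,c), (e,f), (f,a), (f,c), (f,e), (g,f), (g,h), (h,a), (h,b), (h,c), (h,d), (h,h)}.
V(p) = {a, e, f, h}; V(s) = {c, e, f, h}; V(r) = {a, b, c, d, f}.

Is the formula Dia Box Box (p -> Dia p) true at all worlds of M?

Yes

Let φ = Dia Box Box (p -> Dia p). Evaluate φ at each world:
  a (successors {b, e, g, h}): φ is true.
  b (successors {d, h}): φ is true.
  c (successors {g}): φ is true.
  d (successors {a, b, c, e}): φ is true.
  e (successors {b, c, f}): φ is true.
  f (successors {a, c, e}): φ is true.
  g (successors {f, h}): φ is true.
  h (successors {a, b, c, d, h}): φ is true.
For instance, at e:
  At e: Dia Box Box (p -> Dia p) requires Box Box (p -> Dia p) at some successor in {b, c, f}.
    Box Box (p -> Dia p) holds at b, so Dia Box Box (p -> Dia p) is true at e.
      At b: Box Box (p -> Dia p) requires Box (p -> Dia p) at every successor {d, h}.
        At d: Box (p -> Dia p) is true.
        At h: Box (p -> Dia p) is true.
      So Box Box (p -> Dia p) is true at b.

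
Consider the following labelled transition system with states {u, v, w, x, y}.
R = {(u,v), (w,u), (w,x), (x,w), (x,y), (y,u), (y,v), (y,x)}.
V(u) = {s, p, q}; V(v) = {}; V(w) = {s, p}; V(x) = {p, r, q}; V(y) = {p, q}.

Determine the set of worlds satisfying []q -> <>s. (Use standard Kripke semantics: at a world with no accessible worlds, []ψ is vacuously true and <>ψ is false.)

u, w, x, y

Let φ = []q -> <>s. Evaluate φ at each world:
  u (successors {v}): φ is true.
  v (successors ∅): φ is false.
  w (successors {u, x}): φ is true.
  x (successors {w, y}): φ is true.
  y (successors {u, v, x}): φ is true.
For instance, at u:
  At u: []q is false, <>s is false, so []q -> <>s is true.
    At u: []q requires q at every successor {v}.
      q fails at v, so []q is false at u.
    At u: <>s requires s at some successor in {v}.
      At v: s is false.
    So <>s is false at u.
Satisfying worlds: {u, w, x, y}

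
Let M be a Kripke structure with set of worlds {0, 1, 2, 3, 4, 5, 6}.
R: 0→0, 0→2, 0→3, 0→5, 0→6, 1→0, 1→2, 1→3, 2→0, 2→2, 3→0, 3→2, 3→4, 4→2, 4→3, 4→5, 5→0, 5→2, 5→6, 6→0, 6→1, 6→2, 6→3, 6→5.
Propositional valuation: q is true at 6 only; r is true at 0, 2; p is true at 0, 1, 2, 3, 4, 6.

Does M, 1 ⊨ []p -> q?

No

At 1: []p is true, q is false, so []p -> q is false.
  At 1: []p requires p at every successor {0, 2, 3}.
    At 0: p is true.
    At 2: p is true.
    At 3: p is true.
  So []p is true at 1.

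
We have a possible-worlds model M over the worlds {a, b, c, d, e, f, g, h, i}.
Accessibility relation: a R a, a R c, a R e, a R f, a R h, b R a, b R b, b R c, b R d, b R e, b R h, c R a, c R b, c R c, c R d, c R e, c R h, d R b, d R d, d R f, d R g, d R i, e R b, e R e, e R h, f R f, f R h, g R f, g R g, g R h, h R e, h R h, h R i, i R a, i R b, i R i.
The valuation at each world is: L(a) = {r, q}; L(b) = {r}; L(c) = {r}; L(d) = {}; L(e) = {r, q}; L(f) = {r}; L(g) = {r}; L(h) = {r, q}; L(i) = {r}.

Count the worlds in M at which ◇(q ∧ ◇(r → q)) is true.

8

Let φ = ◇(q ∧ ◇(r → q)). Evaluate φ at each world:
  a (successors {a, c, e, f, h}): φ is true.
  b (successors {a, b, c, d, e, h}): φ is true.
  c (successors {a, b, c, d, e, h}): φ is true.
  d (successors {b, d, f, g, i}): φ is false.
  e (successors {b, e, h}): φ is true.
  f (successors {f, h}): φ is true.
  g (successors {f, g, h}): φ is true.
  h (successors {e, h, i}): φ is true.
  i (successors {a, b, i}): φ is true.
For instance, at e:
  At e: ◇(q ∧ ◇(r → q)) requires q ∧ ◇(r → q) at some successor in {b, e, h}.
    q ∧ ◇(r → q) holds at e, so ◇(q ∧ ◇(r → q)) is true at e.
      At e: q is true, ◇(r → q) is true, so q ∧ ◇(r → q) is true.
Satisfying worlds: {a, b, c, e, f, g, h, i}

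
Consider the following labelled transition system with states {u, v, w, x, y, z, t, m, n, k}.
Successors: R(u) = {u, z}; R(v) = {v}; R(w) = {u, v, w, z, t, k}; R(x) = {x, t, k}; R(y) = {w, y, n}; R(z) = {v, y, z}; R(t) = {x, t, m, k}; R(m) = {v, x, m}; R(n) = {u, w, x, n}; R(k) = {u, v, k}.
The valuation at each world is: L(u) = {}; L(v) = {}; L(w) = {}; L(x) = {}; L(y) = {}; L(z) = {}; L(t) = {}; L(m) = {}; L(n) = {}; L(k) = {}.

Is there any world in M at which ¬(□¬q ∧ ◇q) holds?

Let φ = ¬(□¬q ∧ ◇q). Evaluate φ at each world:
  u (successors {u, z}): φ is true.
  v (successors {v}): φ is true.
  w (successors {u, v, w, z, t, k}): φ is true.
  x (successors {x, t, k}): φ is true.
  y (successors {w, y, n}): φ is true.
  z (successors {v, y, z}): φ is true.
  t (successors {x, t, m, k}): φ is true.
  m (successors {v, x, m}): φ is true.
  n (successors {u, w, x, n}): φ is true.
  k (successors {u, v, k}): φ is true.
Detail at u (witness):
  At u: □¬q ∧ ◇q is false, so ¬(□¬q ∧ ◇q) is true.
    At u: □¬q is true, ◇q is false, so □¬q ∧ ◇q is false.
      At u: □¬q requires ¬q at every successor {u, z}.
        At u: ¬q is true.
        At z: ¬q is true.
      So □¬q is true at u.
      At u: ◇q requires q at some successor in {u, z}.
        At u: q is false.
        At z: q is false.
      So ◇q is false at u.

Yes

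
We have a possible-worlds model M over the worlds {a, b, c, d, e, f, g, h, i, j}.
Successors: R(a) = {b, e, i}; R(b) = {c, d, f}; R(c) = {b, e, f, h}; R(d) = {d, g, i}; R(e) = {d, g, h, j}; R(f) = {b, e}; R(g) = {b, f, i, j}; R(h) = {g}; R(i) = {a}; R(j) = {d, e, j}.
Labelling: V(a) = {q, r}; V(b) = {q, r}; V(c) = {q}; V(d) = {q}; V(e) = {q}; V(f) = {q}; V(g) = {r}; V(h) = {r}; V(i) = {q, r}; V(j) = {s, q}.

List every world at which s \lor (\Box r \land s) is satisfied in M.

j

Let φ = s \lor (\Box r \land s). Evaluate φ at each world:
  a (successors {b, e, i}): φ is false.
  b (successors {c, d, f}): φ is false.
  c (successors {b, e, f, h}): φ is false.
  d (successors {d, g, i}): φ is false.
  e (successors {d, g, h, j}): φ is false.
  f (successors {b, e}): φ is false.
  g (successors {b, f, i, j}): φ is false.
  h (successors {g}): φ is false.
  i (successors {a}): φ is false.
  j (successors {d, e, j}): φ is true.
For instance, at b:
  At b: s is false, \Box r \land s is false, so s \lor (\Box r \land s) is false.
    At b: \Box r is false, s is false, so \Box r \land s is false.
      At b: \Box r requires r at every successor {c, d, f}.
        r fails at c, so \Box r is false at b.
Satisfying worlds: {j}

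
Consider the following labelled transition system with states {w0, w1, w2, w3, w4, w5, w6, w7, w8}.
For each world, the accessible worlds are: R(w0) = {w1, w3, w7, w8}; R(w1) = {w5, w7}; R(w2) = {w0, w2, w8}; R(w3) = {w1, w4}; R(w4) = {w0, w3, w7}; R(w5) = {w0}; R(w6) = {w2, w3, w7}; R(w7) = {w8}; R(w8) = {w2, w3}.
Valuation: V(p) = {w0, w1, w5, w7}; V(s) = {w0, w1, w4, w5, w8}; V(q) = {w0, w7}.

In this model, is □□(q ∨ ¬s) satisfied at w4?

At w4: □□(q ∨ ¬s) requires □(q ∨ ¬s) at every successor {w0, w3, w7}.
  □(q ∨ ¬s) fails at w0, so □□(q ∨ ¬s) is false at w4.
    At w0: □(q ∨ ¬s) requires q ∨ ¬s at every successor {w1, w3, w7, w8}.
      q ∨ ¬s fails at w1, so □(q ∨ ¬s) is false at w0.

No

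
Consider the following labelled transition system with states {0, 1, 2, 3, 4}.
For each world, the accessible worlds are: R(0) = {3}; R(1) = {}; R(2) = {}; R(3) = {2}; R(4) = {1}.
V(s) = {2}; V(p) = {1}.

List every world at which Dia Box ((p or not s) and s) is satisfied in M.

Let φ = Dia Box ((p or not s) and s). Evaluate φ at each world:
  0 (successors {3}): φ is false.
  1 (successors ∅): φ is false.
  2 (successors ∅): φ is false.
  3 (successors {2}): φ is true.
  4 (successors {1}): φ is true.
For instance, at 4:
  At 4: Dia Box ((p or not s) and s) requires Box ((p or not s) and s) at some successor in {1}.
    Box ((p or not s) and s) holds at 1, so Dia Box ((p or not s) and s) is true at 4.
      At 1: no accessible worlds, so Box ((p or not s) and s) holds vacuously.
Satisfying worlds: {3, 4}

3, 4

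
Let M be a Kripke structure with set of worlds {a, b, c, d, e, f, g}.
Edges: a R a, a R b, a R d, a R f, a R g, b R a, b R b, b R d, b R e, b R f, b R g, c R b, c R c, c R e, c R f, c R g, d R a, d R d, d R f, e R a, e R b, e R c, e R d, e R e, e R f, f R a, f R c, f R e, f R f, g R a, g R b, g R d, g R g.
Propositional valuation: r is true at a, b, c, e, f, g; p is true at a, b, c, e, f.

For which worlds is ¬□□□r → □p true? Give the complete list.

Let φ = ¬□□□r → □p. Evaluate φ at each world:
  a (successors {a, b, d, f, g}): φ is false.
  b (successors {a, b, d, e, f, g}): φ is false.
  c (successors {b, c, e, f, g}): φ is false.
  d (successors {a, d, f}): φ is false.
  e (successors {a, b, c, d, e, f}): φ is false.
  f (successors {a, c, e, f}): φ is true.
  g (successors {a, b, d, g}): φ is false.
For instance, at g:
  At g: ¬□□□r is true, □p is false, so ¬□□□r → □p is false.
    At g: □□□r is false, so ¬□□□r is true.
      At g: □□□r requires □□r at every successor {a, b, d, g}.
        □□r fails at a, so □□□r is false at g.
    At g: □p requires p at every successor {a, b, d, g}.
      p fails at d, so □p is false at g.
Satisfying worlds: {f}

f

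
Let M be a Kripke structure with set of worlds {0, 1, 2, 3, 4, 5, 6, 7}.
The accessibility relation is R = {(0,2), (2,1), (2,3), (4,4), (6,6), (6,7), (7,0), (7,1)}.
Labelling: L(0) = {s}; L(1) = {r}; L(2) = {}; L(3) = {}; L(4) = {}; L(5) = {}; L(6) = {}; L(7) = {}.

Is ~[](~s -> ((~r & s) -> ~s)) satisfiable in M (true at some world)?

No

Let φ = ~[](~s -> ((~r & s) -> ~s)). Evaluate φ at each world:
  0 (successors {2}): φ is false.
  1 (successors ∅): φ is false.
  2 (successors {1, 3}): φ is false.
  3 (successors ∅): φ is false.
  4 (successors {4}): φ is false.
  5 (successors ∅): φ is false.
  6 (successors {6, 7}): φ is false.
  7 (successors {0, 1}): φ is false.
For instance, at 2:
  At 2: [](~s -> ((~r & s) -> ~s)) is true, so ~[](~s -> ((~r & s) -> ~s)) is false.
    At 2: [](~s -> ((~r & s) -> ~s)) requires ~s -> ((~r & s) -> ~s) at every successor {1, 3}.
      At 1: ~s -> ((~r & s) -> ~s) is true.
      At 3: ~s -> ((~r & s) -> ~s) is true.
    So [](~s -> ((~r & s) -> ~s)) is true at 2.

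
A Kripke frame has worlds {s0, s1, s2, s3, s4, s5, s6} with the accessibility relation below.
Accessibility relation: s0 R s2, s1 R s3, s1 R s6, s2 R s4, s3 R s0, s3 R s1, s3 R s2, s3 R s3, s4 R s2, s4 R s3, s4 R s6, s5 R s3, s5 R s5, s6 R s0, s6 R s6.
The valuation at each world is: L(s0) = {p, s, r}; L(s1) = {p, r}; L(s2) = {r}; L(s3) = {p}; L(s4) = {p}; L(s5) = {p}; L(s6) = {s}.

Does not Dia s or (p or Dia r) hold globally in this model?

Recall that Dia ψ holds at a world iff ψ holds at some accessible world.
Let φ = not Dia s or (p or Dia r). Evaluate φ at each world:
  s0 (successors {s2}): φ is true.
  s1 (successors {s3, s6}): φ is true.
  s2 (successors {s4}): φ is true.
  s3 (successors {s0, s1, s2, s3}): φ is true.
  s4 (successors {s2, s3, s6}): φ is true.
  s5 (successors {s3, s5}): φ is true.
  s6 (successors {s0, s6}): φ is true.
For instance, at s6:
  At s6: not Dia s is false, p or Dia r is true, so not Dia s or (p or Dia r) is true.
    At s6: Dia s is true, so not Dia s is false.
      At s6: Dia s requires s at some successor in {s0, s6}.
        s holds at s0, so Dia s is true at s6.
    At s6: p is false, Dia r is true, so p or Dia r is true.
      At s6: Dia r requires r at some successor in {s0, s6}.
        r holds at s0, so Dia r is true at s6.

Yes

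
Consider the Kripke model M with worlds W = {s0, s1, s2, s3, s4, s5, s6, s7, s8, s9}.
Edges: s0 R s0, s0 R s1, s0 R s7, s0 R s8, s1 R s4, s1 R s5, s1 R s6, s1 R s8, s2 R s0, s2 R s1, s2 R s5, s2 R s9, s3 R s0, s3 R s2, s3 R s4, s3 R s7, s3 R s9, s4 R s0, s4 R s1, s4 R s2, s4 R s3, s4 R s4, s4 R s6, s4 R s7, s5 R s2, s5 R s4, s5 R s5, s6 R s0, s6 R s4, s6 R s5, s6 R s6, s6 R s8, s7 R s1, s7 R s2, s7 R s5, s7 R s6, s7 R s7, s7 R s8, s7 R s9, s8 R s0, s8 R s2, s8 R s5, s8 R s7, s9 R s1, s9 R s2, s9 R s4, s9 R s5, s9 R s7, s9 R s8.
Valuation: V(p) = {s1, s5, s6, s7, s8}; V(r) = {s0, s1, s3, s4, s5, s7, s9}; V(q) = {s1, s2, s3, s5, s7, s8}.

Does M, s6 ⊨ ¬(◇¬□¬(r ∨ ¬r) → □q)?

Yes

Recall that □ψ holds at a world iff ψ holds at every accessible world, and ◇ψ holds iff ψ holds at some accessible world.
At s6: ◇¬□¬(r ∨ ¬r) → □q is false, so ¬(◇¬□¬(r ∨ ¬r) → □q) is true.
  At s6: ◇¬□¬(r ∨ ¬r) is true, □q is false, so ◇¬□¬(r ∨ ¬r) → □q is false.
    At s6: ◇¬□¬(r ∨ ¬r) requires ¬□¬(r ∨ ¬r) at some successor in {s0, s4, s5, s6, s8}.
      ¬□¬(r ∨ ¬r) holds at s0, so ◇¬□¬(r ∨ ¬r) is true at s6.
    At s6: □q requires q at every successor {s0, s4, s5, s6, s8}.
      q fails at s0, so □q is false at s6.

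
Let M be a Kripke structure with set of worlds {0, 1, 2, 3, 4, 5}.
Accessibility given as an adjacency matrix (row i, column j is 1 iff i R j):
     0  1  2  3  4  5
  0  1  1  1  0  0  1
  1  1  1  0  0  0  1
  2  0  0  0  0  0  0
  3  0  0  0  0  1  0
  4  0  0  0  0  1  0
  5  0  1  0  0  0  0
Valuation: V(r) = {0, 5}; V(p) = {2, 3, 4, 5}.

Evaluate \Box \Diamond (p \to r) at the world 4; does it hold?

Recall that \Box ψ holds at a world iff ψ holds at every accessible world, and \Diamond ψ holds iff ψ holds at some accessible world.
At 4: \Box \Diamond (p \to r) requires \Diamond (p \to r) at every successor {4}.
  \Diamond (p \to r) fails at 4, so \Box \Diamond (p \to r) is false at 4.
    At 4: \Diamond (p \to r) requires p \to r at some successor in {4}.
      At 4: p \to r is false.
    So \Diamond (p \to r) is false at 4.

No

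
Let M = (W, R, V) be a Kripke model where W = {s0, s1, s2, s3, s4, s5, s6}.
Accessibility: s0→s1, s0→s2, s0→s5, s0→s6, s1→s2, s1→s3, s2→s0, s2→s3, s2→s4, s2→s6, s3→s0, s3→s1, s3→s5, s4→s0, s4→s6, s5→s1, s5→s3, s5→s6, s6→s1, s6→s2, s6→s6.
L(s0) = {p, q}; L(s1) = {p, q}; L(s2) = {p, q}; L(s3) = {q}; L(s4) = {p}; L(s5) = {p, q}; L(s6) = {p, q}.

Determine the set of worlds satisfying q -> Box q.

Let φ = q -> Box q. Evaluate φ at each world:
  s0 (successors {s1, s2, s5, s6}): φ is true.
  s1 (successors {s2, s3}): φ is true.
  s2 (successors {s0, s3, s4, s6}): φ is false.
  s3 (successors {s0, s1, s5}): φ is true.
  s4 (successors {s0, s6}): φ is true.
  s5 (successors {s1, s3, s6}): φ is true.
  s6 (successors {s1, s2, s6}): φ is true.
For instance, at s4:
  At s4: q is false, Box q is true, so q -> Box q is true.
    At s4: Box q requires q at every successor {s0, s6}.
      At s0: q is true.
      At s6: q is true.
    So Box q is true at s4.
Satisfying worlds: {s0, s1, s3, s4, s5, s6}

s0, s1, s3, s4, s5, s6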